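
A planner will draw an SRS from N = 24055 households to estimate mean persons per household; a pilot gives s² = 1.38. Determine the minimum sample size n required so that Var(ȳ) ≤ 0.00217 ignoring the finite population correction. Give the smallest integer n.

Without fpc, n₀ = s²/D = 1.38/0.00217 = 635.9447.
Rounding up, n = 636.

636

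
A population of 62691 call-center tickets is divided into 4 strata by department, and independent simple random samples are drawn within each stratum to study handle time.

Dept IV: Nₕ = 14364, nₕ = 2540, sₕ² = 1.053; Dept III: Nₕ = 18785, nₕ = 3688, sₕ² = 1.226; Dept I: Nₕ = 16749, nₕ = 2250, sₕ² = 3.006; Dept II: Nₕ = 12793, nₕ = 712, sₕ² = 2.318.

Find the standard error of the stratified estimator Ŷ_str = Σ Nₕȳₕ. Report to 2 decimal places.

Var(Ŷ_str) = Σₕ Nₕ²(1 − fₕ)sₕ²/nₕ.
Dept IV: 14364²·(1 − 2540/14364)·1.053/2540 = 70410.021.
Dept III: 18785²·(1 − 3688/18785)·1.226/3688 = 94276.057.
Dept I: 16749²·(1 − 2250/16749)·3.006/2250 = 324439.25.
Dept II: 12793²·(1 − 712/12793)·2.318/712 = 503163.03.
Sum = 992288.36.
SE = √(992288.36) = 996.14.

996.14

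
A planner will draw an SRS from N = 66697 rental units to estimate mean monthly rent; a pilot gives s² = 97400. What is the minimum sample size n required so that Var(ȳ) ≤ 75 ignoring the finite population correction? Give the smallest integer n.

Without fpc, n₀ = s²/D = 97400/75 = 1298.6667.
Rounding up, n = 1299.

1299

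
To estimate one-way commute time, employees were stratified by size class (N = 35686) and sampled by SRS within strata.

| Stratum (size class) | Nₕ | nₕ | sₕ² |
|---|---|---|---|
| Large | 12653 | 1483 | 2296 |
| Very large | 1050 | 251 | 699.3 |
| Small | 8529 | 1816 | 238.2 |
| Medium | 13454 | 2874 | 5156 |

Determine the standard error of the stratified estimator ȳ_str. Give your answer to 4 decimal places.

Var(ȳ_str) = Σₕ Wₕ²(1 − fₕ)sₕ²/nₕ with Wₕ = Nₕ/N, N = 35686.
Large: Wₕ = 0.35456482; term = 0.35456482²·(1 − 0.11720541)·2296/1483 = 0.17182315.
Very large: Wₕ = 0.02942330; term = 0.02942330²·(1 − 0.23904762)·699.3/251 = 0.0018353975.
Small: Wₕ = 0.23900129; term = 0.23900129²·(1 − 0.21292062)·238.2/1816 = 0.0058971874.
Medium: Wₕ = 0.37701059; term = 0.37701059²·(1 − 0.21361677)·5156/2874 = 0.20052452.
Sum = 0.38008025.
SE = √(0.38008025) = 0.6165.

0.6165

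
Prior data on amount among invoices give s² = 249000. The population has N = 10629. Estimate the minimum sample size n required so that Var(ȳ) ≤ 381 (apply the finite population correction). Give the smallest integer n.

Without fpc, n₀ = s²/D = 249000/381 = 653.5433.
With fpc, (1 − n/N)·s²/n ≤ D requires n ≥ n₀/(1 + n₀/N) = 653.5433/(1 + 653.5433/10629) = 615.6867.
Rounding up, n = 616.

616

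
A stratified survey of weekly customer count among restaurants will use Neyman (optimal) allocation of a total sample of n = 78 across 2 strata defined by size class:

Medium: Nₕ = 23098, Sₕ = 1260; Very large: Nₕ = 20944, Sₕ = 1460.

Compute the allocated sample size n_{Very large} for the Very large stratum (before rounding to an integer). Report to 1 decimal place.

40.0

Neyman allocation: nₕ = n·NₕSₕ / Σⱼ NⱼSⱼ.
Σ NⱼSⱼ = 23098·1260 + 20944·1460 = 5.968172 × 10^7.
n_{Very large} = 78·20944·1460 / (5.968172 × 10^7) = 40.0.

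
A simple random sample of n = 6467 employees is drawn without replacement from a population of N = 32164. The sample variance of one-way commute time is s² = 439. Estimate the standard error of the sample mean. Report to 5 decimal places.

Under SRS without replacement, Var(ȳ) = (1 − f)·s²/n with f = n/N = 6467/32164 = 0.20106330.
Var(ȳ) = (1 − 0.20106330)·439/6467 = 0.79893670·0.067883099 = 0.054234299.
SE(ȳ) = √(0.054234299) = 0.23288.

0.23288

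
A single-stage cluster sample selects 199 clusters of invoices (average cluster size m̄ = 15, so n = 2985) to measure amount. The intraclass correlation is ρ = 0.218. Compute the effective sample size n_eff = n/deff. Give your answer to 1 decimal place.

736.7

deff = 1 + (15 − 1)·0.218 = 1 + 3.052 = 4.052.
n_eff = 2985 / 4.052 = 736.7.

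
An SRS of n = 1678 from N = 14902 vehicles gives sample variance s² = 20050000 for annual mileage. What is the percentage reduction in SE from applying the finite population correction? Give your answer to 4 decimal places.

f = n/N = 1678/14902 = 0.11260234.
SE_no-fpc = √(s²/n) = 109.31033; SE_fpc = √((1−f)s²/n) = 102.97229.
Ratio = √(1−f) = 0.94201787. Reduction = 100·(1 − 0.94201787) = 5.7982%.

5.7982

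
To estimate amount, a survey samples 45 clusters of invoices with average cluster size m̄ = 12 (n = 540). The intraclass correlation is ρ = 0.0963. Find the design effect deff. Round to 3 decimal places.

2.059

deff = 1 + (12 − 1)·0.0963 = 1 + 1.0593 = 2.0593.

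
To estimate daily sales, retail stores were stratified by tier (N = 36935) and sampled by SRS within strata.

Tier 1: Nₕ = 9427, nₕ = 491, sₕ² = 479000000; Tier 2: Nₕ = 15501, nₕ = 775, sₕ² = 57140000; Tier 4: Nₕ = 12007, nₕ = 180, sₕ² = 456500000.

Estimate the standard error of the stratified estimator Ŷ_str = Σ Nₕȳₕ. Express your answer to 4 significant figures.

Var(Ŷ_str) = Σₕ Nₕ²(1 − fₕ)sₕ²/nₕ.
Tier 1: 9427²·(1 − 491/9427)·479000000/491 = 8.2180861 × 10^13.
Tier 2: 15501²·(1 − 775/15501)·57140000/775 = 1.6829959 × 10^13.
Tier 4: 12007²·(1 − 180/12007)·456500000/180 = 3.60145 × 10^14.
Sum = 4.5915582 × 10^14.
SE = √(4.5915582 × 10^14) = 2.143 × 10^7.

2.143 × 10^7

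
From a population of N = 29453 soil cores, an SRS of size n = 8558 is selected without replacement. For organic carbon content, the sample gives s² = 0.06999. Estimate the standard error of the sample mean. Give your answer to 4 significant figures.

0.002409

Under SRS without replacement, Var(ȳ) = (1 − f)·s²/n with f = n/N = 8558/29453 = 0.29056463.
Var(ȳ) = (1 − 0.29056463)·0.06999/8558 = 0.70943537·8.1783127 × 10^-6 = 5.8019843 × 10^-6.
SE(ȳ) = √(5.8019843 × 10^-6) = 0.002409.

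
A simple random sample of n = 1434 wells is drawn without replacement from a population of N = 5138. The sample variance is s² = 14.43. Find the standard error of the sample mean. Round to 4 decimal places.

0.0852

Under SRS without replacement, Var(ȳ) = (1 − f)·s²/n with f = n/N = 1434/5138 = 0.27909692.
Var(ȳ) = (1 − 0.27909692)·14.43/1434 = 0.72090308·0.010062762 = 0.0072542757.
SE(ȳ) = √(0.0072542757) = 0.0852.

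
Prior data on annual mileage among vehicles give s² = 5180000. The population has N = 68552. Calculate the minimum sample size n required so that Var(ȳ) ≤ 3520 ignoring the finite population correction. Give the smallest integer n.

Without fpc, n₀ = s²/D = 5180000/3520 = 1471.5909.
Rounding up, n = 1472.

1472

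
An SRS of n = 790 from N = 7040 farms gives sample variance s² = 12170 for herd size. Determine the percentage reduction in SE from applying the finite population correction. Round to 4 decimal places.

5.7777

f = n/N = 790/7040 = 0.11221591.
SE_no-fpc = √(s²/n) = 3.9249284; SE_fpc = √((1−f)s²/n) = 3.6981577.
Ratio = √(1−f) = 0.94222295. Reduction = 100·(1 − 0.94222295) = 5.7777%.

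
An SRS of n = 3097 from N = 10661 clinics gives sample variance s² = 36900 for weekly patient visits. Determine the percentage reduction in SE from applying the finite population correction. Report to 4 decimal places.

15.7681

f = n/N = 3097/10661 = 0.29049808.
SE_no-fpc = √(s²/n) = 3.4517758; SE_fpc = √((1−f)s²/n) = 2.9074976.
Ratio = √(1−f) = 0.84231937. Reduction = 100·(1 − 0.84231937) = 15.7681%.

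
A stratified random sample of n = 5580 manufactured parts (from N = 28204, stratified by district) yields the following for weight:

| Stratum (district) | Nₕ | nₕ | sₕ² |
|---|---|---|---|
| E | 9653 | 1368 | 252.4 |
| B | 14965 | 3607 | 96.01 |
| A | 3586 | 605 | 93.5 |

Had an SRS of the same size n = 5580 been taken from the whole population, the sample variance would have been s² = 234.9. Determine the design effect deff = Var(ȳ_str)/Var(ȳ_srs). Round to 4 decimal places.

Var(ȳ_str) = Σ Wₕ²(1−fₕ)sₕ²/nₕ with Wₕ = Nₕ/28204:
  E: (9653/28204)²·(1−1368/9653)·252.4/1368 = 0.01854969
  B: (14965/28204)²·(1−3607/14965)·96.01/3607 = 0.0056875798
  A: (3586/28204)²·(1−605/3586)·93.5/605 = 0.0020768593
  → Var(ȳ_str) = 0.026314129.
Var(ȳ_srs) = (1 − 5580/28204)·234.9/5580 = 0.033768168.
deff = 0.026314129 / 0.033768168 = 0.7793.

0.7793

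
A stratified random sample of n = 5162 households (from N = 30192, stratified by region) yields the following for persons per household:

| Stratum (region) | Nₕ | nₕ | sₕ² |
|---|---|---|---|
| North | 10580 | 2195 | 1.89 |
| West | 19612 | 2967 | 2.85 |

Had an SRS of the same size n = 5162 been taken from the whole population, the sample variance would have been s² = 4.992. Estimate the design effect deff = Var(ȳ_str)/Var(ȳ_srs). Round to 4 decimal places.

0.5336

Var(ȳ_str) = Σ Wₕ²(1−fₕ)sₕ²/nₕ with Wₕ = Nₕ/30192:
  North: (10580/30192)²·(1−2195/10580)·1.89/2195 = 8.3797729 × 10^-5
  West: (19612/30192)²·(1−2967/19612)·2.85/2967 = 3.439927 × 10^-4
  → Var(ȳ_str) = 4.2779043 × 10^-4.
Var(ȳ_srs) = (1 − 5162/30192)·4.992/5162 = 8.0172522 × 10^-4.
deff = (4.2779043 × 10^-4) / (8.0172522 × 10^-4) = 0.5336.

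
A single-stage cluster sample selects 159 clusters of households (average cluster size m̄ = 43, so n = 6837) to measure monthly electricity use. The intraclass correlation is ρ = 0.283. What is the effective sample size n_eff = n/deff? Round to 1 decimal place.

530.6

deff = 1 + (43 − 1)·0.283 = 1 + 11.886 = 12.886.
n_eff = 6837 / 12.886 = 530.6.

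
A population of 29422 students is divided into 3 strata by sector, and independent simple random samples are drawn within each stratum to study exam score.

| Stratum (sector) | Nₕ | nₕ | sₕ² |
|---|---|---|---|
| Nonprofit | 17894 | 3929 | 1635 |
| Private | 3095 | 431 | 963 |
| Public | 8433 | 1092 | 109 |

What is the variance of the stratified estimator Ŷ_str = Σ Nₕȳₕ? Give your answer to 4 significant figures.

1.286 × 10^8

Var(Ŷ_str) = Σₕ Nₕ²(1 − fₕ)sₕ²/nₕ.
Nonprofit: 17894²·(1 − 3929/17894)·1635/3929 = 1.0398821 × 10^8.
Private: 3095²·(1 − 431/3095)·963/431 = 1.8422302 × 10^7.
Public: 8433²·(1 − 1092/8433)·109/1092 = 6.1793271 × 10^6.
Sum = 1.2858984 × 10^8.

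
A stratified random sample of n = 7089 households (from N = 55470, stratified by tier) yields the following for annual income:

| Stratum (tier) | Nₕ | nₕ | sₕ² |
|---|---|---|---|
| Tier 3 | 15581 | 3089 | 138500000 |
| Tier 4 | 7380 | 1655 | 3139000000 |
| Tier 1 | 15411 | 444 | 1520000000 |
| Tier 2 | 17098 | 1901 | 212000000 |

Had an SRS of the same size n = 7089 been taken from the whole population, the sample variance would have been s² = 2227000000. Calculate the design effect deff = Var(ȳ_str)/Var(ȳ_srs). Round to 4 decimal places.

1.0764

Var(ȳ_str) = Σ Wₕ²(1−fₕ)sₕ²/nₕ with Wₕ = Nₕ/55470:
  Tier 3: (15581/55470)²·(1−3089/15581)·138500000/3089 = 2836.2391
  Tier 4: (7380/55470)²·(1−1655/7380)·3139000000/1655 = 26044.069
  Tier 1: (15411/55470)²·(1−444/15411)·1520000000/444 = 256631.44
  Tier 2: (17098/55470)²·(1−1901/17098)·212000000/1901 = 9417.6075
  → Var(ȳ_str) = 294929.36.
Var(ȳ_srs) = (1 − 7089/55470)·2227000000/7089 = 274000.85.
deff = 294929.36 / 274000.85 = 1.0764.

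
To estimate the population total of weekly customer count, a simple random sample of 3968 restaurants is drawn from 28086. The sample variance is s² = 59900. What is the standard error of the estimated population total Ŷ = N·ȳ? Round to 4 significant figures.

Var(Ŷ) = N²·Var(ȳ) = N²·(1 − n/N)·s²/n.
f = 3968/28086 = 0.14128035; Var(ȳ) = 0.85871965·59900/3968 = 12.963031.
Var(Ŷ) = 28086² · 12.963031 = 1.0225542 × 10^10.
SE(Ŷ) = √(1.0225542 × 10^10) = 101100.

101100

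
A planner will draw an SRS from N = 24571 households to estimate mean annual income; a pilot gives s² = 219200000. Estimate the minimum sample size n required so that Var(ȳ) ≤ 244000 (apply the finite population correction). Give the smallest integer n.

867

Without fpc, n₀ = s²/D = 219200000/244000 = 898.3607.
With fpc, (1 − n/N)·s²/n ≤ D requires n ≥ n₀/(1 + n₀/N) = 898.3607/(1 + 898.3607/24571) = 866.6735.
Rounding up, n = 867.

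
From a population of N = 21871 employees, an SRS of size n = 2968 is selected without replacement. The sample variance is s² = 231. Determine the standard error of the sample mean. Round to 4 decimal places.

Under SRS without replacement, Var(ȳ) = (1 − f)·s²/n with f = n/N = 2968/21871 = 0.13570481.
Var(ȳ) = (1 − 0.13570481)·231/2968 = 0.86429519·0.077830189 = 0.067268257.
SE(ȳ) = √(0.067268257) = 0.2594.

0.2594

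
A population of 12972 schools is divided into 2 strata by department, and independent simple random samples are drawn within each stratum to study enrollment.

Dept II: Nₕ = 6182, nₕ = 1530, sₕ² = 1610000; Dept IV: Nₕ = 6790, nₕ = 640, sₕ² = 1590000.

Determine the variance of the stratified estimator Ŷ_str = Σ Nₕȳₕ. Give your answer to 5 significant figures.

1.3401 × 10^11

Var(Ŷ_str) = Σₕ Nₕ²(1 − fₕ)sₕ²/nₕ.
Dept II: 6182²·(1 − 1530/6182)·1610000/1530 = 3.0262385 × 10^10.
Dept IV: 6790²·(1 − 640/6790)·1590000/640 = 1.0374377 × 10^11.
Sum = 1.3400616 × 10^11.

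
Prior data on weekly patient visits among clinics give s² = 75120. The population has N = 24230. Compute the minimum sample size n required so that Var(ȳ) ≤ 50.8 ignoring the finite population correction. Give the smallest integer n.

1479

Without fpc, n₀ = s²/D = 75120/50.8 = 1478.7402.
Rounding up, n = 1479.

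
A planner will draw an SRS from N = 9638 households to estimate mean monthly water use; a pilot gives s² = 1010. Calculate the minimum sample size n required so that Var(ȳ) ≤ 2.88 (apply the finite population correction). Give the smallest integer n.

Without fpc, n₀ = s²/D = 1010/2.88 = 350.6944.
With fpc, (1 − n/N)·s²/n ≤ D requires n ≥ n₀/(1 + n₀/N) = 350.6944/(1 + 350.6944/9638) = 338.3818.
Rounding up, n = 339.

339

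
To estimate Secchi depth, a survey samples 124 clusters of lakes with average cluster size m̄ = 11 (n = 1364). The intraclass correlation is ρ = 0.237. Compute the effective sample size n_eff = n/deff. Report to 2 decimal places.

deff = 1 + (11 − 1)·0.237 = 1 + 2.37 = 3.37.
n_eff = 1364 / 3.37 = 404.75.

404.75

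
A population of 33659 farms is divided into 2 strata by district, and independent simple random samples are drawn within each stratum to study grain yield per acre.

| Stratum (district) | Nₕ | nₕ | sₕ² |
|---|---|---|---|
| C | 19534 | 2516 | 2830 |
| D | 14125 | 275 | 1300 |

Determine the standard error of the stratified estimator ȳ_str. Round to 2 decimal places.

1.07

Var(ȳ_str) = Σₕ Wₕ²(1 − fₕ)sₕ²/nₕ with Wₕ = Nₕ/N, N = 33659.
C: Wₕ = 0.58034998; term = 0.58034998²·(1 − 0.12880106)·2830/2516 = 0.33004494.
D: Wₕ = 0.41965002; term = 0.41965002²·(1 − 0.01946903)·1300/275 = 0.81629375.
Sum = 1.1463387.
SE = √(1.1463387) = 1.07.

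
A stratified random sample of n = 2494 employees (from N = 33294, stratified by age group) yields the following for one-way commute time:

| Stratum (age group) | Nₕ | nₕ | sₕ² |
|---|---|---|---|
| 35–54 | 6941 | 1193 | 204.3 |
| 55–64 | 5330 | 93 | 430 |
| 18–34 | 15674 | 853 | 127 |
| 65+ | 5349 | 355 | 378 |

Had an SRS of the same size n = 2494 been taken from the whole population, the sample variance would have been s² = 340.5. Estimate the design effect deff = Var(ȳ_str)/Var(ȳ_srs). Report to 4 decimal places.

1.4209

Var(ȳ_str) = Σ Wₕ²(1−fₕ)sₕ²/nₕ with Wₕ = Nₕ/33294:
  35–54: (6941/33294)²·(1−1193/6941)·204.3/1193 = 0.0061636047
  55–64: (5330/33294)²·(1−93/5330)·430/93 = 0.11642958
  18–34: (15674/33294)²·(1−853/15674)·127/853 = 0.031201832
  65+: (5349/33294)²·(1−355/5349)·378/355 = 0.025659762
  → Var(ȳ_str) = 0.17945478.
Var(ȳ_srs) = (1 − 2494/33294)·340.5/2494 = 0.1263006.
deff = 0.17945478 / 0.1263006 = 1.4209.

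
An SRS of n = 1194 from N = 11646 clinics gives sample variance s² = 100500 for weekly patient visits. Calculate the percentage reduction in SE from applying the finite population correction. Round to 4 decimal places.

f = n/N = 1194/11646 = 0.10252447.
SE_no-fpc = √(s²/n) = 9.1744675; SE_fpc = √((1−f)s²/n) = 8.6914488.
Ratio = √(1−f) = 0.94735185. Reduction = 100·(1 − 0.94735185) = 5.2648%.

5.2648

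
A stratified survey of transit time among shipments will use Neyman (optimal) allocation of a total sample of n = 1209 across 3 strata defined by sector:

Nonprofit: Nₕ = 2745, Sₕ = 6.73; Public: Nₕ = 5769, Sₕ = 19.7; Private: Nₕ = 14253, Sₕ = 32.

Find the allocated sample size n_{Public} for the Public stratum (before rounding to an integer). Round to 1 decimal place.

233.6

Neyman allocation: nₕ = n·NₕSₕ / Σⱼ NⱼSⱼ.
Σ NⱼSⱼ = 2745·6.73 + 5769·19.7 + 14253·32 = 588219.15.
n_{Public} = 1209·5769·19.7 / 588219.15 = 233.6.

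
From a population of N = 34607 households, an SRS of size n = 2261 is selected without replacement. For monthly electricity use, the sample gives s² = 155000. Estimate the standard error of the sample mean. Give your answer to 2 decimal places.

Under SRS without replacement, Var(ȳ) = (1 − f)·s²/n with f = n/N = 2261/34607 = 0.06533360.
Var(ȳ) = (1 − 0.06533360)·155000/2261 = 0.93466640·68.553737 = 64.074875.
SE(ȳ) = √(64.074875) = 8.00.

8.00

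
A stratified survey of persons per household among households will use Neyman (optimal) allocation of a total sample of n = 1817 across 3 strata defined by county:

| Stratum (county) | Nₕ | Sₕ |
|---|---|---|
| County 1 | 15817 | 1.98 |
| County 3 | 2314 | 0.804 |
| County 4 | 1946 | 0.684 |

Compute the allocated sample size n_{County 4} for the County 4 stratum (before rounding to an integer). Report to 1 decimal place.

70.1

Neyman allocation: nₕ = n·NₕSₕ / Σⱼ NⱼSⱼ.
Σ NⱼSⱼ = 15817·1.98 + 2314·0.804 + 1946·0.684 = 34509.18.
n_{County 4} = 1817·1946·0.684 / 34509.18 = 70.1.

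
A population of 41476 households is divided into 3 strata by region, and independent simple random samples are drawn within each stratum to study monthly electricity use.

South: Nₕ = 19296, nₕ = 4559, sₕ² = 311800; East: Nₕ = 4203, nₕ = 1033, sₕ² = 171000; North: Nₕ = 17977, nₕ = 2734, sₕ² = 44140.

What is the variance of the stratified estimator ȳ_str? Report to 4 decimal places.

15.1593

Var(ȳ_str) = Σₕ Wₕ²(1 − fₕ)sₕ²/nₕ with Wₕ = Nₕ/N, N = 41476.
South: Wₕ = 0.46523291; term = 0.46523291²·(1 − 0.23626658)·311800/4559 = 11.305484.
East: Wₕ = 0.10133571; term = 0.10133571²·(1 − 0.24577683)·171000/1033 = 1.2820965.
North: Wₕ = 0.43343138; term = 0.43343138²·(1 − 0.15208322)·44140/2734 = 2.5717441.
Sum = 15.159325.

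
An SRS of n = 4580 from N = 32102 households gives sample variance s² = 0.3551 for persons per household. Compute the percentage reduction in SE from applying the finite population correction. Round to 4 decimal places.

f = n/N = 4580/32102 = 0.14267024.
SE_no-fpc = √(s²/n) = 0.0088052684; SE_fpc = √((1−f)s²/n) = 0.0081529832.
Ratio = √(1−f) = 0.92592103. Reduction = 100·(1 − 0.92592103) = 7.4079%.

7.4079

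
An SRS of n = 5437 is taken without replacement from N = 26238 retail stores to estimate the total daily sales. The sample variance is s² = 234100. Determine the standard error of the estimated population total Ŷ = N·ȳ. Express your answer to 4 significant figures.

153300

Var(Ŷ) = N²·Var(ȳ) = N²·(1 − n/N)·s²/n.
f = 5437/26238 = 0.20721854; Var(ȳ) = 0.79278146·234100/5437 = 34.134659.
Var(Ŷ) = 26238² · 34.134659 = 2.3499414 × 10^10.
SE(Ŷ) = √(2.3499414 × 10^10) = 153300.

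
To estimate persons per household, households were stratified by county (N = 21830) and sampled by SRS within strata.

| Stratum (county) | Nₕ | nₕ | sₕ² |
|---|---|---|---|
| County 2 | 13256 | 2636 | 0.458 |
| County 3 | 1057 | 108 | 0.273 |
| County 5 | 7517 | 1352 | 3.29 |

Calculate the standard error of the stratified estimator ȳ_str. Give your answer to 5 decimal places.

Var(ȳ_str) = Σₕ Wₕ²(1 − fₕ)sₕ²/nₕ with Wₕ = Nₕ/N, N = 21830.
County 2: Wₕ = 0.60723775; term = 0.60723775²·(1 − 0.19885335)·0.458/2636 = 5.1327441 × 10^-5.
County 3: Wₕ = 0.04841961; term = 0.04841961²·(1 − 0.10217597)·0.273/108 = 5.3207471 × 10^-6.
County 5: Wₕ = 0.34434265; term = 0.34434265²·(1 − 0.17985899)·3.29/1352 = 2.3664066 × 10^-4.
Sum = 2.9328885 × 10^-4.
SE = √(2.9328885 × 10^-4) = 0.01713.

0.01713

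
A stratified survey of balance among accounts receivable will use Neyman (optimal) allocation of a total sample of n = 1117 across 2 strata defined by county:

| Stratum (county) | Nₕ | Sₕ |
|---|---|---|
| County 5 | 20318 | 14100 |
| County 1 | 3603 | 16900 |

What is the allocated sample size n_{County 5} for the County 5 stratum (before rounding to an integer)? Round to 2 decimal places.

Neyman allocation: nₕ = n·NₕSₕ / Σⱼ NⱼSⱼ.
Σ NⱼSⱼ = 20318·14100 + 3603·16900 = 3.473745 × 10^8.
n_{County 5} = 1117·20318·14100 / (3.473745 × 10^8) = 921.20.

921.20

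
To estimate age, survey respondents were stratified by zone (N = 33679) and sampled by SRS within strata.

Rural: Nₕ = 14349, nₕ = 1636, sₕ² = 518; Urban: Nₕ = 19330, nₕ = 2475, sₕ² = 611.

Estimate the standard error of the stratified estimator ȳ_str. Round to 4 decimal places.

0.3490

Var(ȳ_str) = Σₕ Wₕ²(1 − fₕ)sₕ²/nₕ with Wₕ = Nₕ/N, N = 33679.
Rural: Wₕ = 0.42605184; term = 0.42605184²·(1 − 0.11401491)·518/1636 = 0.050921099.
Urban: Wₕ = 0.57394816; term = 0.57394816²·(1 − 0.12803932)·611/2475 = 0.070910124.
Sum = 0.12183122.
SE = √(0.12183122) = 0.3490.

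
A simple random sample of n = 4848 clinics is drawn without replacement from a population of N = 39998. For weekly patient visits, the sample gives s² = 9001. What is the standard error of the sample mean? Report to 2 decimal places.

1.28

Under SRS without replacement, Var(ȳ) = (1 − f)·s²/n with f = n/N = 4848/39998 = 0.12120606.
Var(ȳ) = (1 − 0.12120606)·9001/4848 = 0.87879394·1.8566419 = 1.6316057.
SE(ȳ) = √(1.6316057) = 1.28.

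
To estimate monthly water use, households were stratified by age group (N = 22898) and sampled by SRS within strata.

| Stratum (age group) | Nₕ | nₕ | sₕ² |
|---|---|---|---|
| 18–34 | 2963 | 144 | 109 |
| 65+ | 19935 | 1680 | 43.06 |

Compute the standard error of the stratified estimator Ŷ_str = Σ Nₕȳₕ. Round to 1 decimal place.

3956.0

Var(Ŷ_str) = Σₕ Nₕ²(1 − fₕ)sₕ²/nₕ.
18–34: 2963²·(1 − 144/2963)·109/144 = 6.3225276 × 10^6.
65+: 19935²·(1 − 1680/19935)·43.06/1680 = 9.3274477 × 10^6.
Sum = 1.5649975 × 10^7.
SE = √(1.5649975 × 10^7) = 3956.0.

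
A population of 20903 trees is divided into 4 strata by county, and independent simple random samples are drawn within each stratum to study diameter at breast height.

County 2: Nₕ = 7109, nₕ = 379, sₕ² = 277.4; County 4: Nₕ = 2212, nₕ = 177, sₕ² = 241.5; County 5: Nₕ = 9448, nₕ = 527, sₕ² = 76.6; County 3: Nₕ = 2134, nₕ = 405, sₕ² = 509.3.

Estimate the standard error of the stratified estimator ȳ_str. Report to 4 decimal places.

0.3645

Var(ȳ_str) = Σₕ Wₕ²(1 − fₕ)sₕ²/nₕ with Wₕ = Nₕ/N, N = 20903.
County 2: Wₕ = 0.34009472; term = 0.34009472²·(1 − 0.05331270)·277.4/379 = 0.080144474.
County 4: Wₕ = 0.10582213; term = 0.10582213²·(1 − 0.08001808)·241.5/177 = 0.014056467.
County 5: Wₕ = 0.45199254; term = 0.45199254²·(1 − 0.05577900)·76.6/527 = 0.028038472.
County 3: Wₕ = 0.10209061; term = 0.10209061²·(1 − 0.18978444)·509.3/405 = 0.010619176.
Sum = 0.13285859.
SE = √(0.13285859) = 0.3645.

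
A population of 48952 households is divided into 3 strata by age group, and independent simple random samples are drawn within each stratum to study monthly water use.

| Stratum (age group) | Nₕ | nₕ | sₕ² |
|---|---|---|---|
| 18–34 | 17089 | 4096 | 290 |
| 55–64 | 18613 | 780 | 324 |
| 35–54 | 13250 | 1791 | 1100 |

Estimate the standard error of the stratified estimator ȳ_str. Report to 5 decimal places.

0.32096

Var(ȳ_str) = Σₕ Wₕ²(1 − fₕ)sₕ²/nₕ with Wₕ = Nₕ/N, N = 48952.
18–34: Wₕ = 0.34909707; term = 0.34909707²·(1 − 0.23968635)·290/4096 = 0.0065602933.
55–64: Wₕ = 0.38022961; term = 0.38022961²·(1 − 0.04190619)·324/780 = 0.057537411.
35–54: Wₕ = 0.27067331; term = 0.27067331²·(1 − 0.13516981)·1100/1791 = 0.03891516.
Sum = 0.10301286.
SE = √(0.10301286) = 0.32096.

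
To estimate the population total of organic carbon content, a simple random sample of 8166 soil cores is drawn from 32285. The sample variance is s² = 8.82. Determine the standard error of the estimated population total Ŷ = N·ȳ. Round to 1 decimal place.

917.1

Var(Ŷ) = N²·Var(ȳ) = N²·(1 − n/N)·s²/n.
f = 8166/32285 = 0.25293480; Var(ȳ) = 0.74706520·8.82/8166 = 8.0689629 × 10^-4.
Var(Ŷ) = 32285² · (8.0689629 × 10^-4) = 841045.13.
SE(Ŷ) = √(841045.13) = 917.1.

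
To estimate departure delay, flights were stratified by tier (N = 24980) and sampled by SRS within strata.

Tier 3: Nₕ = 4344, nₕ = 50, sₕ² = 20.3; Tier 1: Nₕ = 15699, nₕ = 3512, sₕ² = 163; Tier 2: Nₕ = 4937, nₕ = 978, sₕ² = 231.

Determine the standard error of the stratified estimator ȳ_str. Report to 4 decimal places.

Var(ȳ_str) = Σₕ Wₕ²(1 − fₕ)sₕ²/nₕ with Wₕ = Nₕ/N, N = 24980.
Tier 3: Wₕ = 0.17389912; term = 0.17389912²·(1 − 0.01151013)·20.3/50 = 0.012136488.
Tier 1: Wₕ = 0.62846277; term = 0.62846277²·(1 − 0.22370852)·163/3512 = 0.014230397.
Tier 2: Wₕ = 0.19763811; term = 0.19763811²·(1 − 0.19809601)·231/978 = 0.0073983843.
Sum = 0.033765269.
SE = √(0.033765269) = 0.1838.

0.1838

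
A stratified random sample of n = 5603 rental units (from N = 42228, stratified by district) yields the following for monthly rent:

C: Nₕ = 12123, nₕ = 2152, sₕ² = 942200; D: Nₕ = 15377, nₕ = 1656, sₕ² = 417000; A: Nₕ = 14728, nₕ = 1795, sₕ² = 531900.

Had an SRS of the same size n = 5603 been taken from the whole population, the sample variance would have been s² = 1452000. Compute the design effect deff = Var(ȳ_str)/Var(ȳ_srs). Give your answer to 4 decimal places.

Var(ȳ_str) = Σ Wₕ²(1−fₕ)sₕ²/nₕ with Wₕ = Nₕ/42228:
  C: (12123/42228)²·(1−2152/12123)·942200/2152 = 29.678957
  D: (15377/42228)²·(1−1656/15377)·417000/1656 = 29.794224
  A: (14728/42228)²·(1−1795/14728)·531900/1795 = 31.652467
  → Var(ȳ_str) = 91.125648.
Var(ȳ_srs) = (1 − 5603/42228)·1452000/5603 = 224.76212.
deff = 91.125648 / 224.76212 = 0.4054.

0.4054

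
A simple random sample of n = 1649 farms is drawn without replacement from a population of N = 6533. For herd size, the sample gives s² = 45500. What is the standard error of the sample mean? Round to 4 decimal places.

4.5418

Under SRS without replacement, Var(ȳ) = (1 − f)·s²/n with f = n/N = 1649/6533 = 0.25241084.
Var(ȳ) = (1 − 0.25241084)·45500/1649 = 0.74758916·27.59248 = 20.627839.
SE(ȳ) = √(20.627839) = 4.5418.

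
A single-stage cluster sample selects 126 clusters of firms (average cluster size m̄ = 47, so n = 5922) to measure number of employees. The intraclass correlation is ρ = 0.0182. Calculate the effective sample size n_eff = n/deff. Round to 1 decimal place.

3223.4

deff = 1 + (47 − 1)·0.0182 = 1 + 0.8372 = 1.8372.
n_eff = 5922 / 1.8372 = 3223.4.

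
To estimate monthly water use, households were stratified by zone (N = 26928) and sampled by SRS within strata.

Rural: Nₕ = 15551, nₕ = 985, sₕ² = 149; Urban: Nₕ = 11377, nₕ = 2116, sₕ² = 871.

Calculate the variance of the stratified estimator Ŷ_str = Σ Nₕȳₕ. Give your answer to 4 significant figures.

Var(Ŷ_str) = Σₕ Nₕ²(1 − fₕ)sₕ²/nₕ.
Rural: 15551²·(1 − 985/15551)·149/985 = 3.4264837 × 10^7.
Urban: 11377²·(1 − 2116/11377)·871/2116 = 4.3369871 × 10^7.
Sum = 7.7634708 × 10^7.

7.763 × 10^7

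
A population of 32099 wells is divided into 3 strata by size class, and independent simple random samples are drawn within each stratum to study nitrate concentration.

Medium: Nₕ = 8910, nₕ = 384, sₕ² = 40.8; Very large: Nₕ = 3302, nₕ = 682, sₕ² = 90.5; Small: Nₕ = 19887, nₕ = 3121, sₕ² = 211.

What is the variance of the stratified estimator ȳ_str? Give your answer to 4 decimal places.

0.0308

Var(ȳ_str) = Σₕ Wₕ²(1 − fₕ)sₕ²/nₕ with Wₕ = Nₕ/N, N = 32099.
Medium: Wₕ = 0.27757874; term = 0.27757874²·(1 − 0.04309764)·40.8/384 = 0.0078337366.
Very large: Wₕ = 0.10286925; term = 0.10286925²·(1 − 0.20654149)·90.5/682 = 0.0011141908.
Small: Wₕ = 0.61955201; term = 0.61955201²·(1 − 0.15693669)·211/3121 = 0.021877839.
Sum = 0.030825766.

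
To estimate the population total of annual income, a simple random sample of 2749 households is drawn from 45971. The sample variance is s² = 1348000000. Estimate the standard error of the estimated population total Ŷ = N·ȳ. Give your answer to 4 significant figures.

3.121 × 10^7

Var(Ŷ) = N²·Var(ȳ) = N²·(1 − n/N)·s²/n.
f = 2749/45971 = 0.05979857; Var(ȳ) = 0.94020143·1348000000/2749 = 461037.3.
Var(Ŷ) = 45971² · 461037.3 = 9.7432527 × 10^14.
SE(Ŷ) = √(9.7432527 × 10^14) = 3.121 × 10^7.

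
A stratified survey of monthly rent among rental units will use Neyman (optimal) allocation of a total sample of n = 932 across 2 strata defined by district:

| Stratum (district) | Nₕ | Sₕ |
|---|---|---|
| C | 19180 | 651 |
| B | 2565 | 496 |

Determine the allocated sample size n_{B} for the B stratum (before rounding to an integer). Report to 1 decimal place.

86.2

Neyman allocation: nₕ = n·NₕSₕ / Σⱼ NⱼSⱼ.
Σ NⱼSⱼ = 19180·651 + 2565·496 = 1.375842 × 10^7.
n_{B} = 932·2565·496 / (1.375842 × 10^7) = 86.2.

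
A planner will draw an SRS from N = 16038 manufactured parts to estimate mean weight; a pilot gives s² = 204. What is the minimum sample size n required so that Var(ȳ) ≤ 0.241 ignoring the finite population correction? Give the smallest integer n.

847

Without fpc, n₀ = s²/D = 204/0.241 = 846.4730.
Rounding up, n = 847.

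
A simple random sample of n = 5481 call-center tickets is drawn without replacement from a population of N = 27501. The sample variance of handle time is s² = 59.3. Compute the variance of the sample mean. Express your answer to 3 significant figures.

0.00866

Under SRS without replacement, Var(ȳ) = (1 − f)·s²/n with f = n/N = 5481/27501 = 0.19930184.
Var(ȳ) = (1 − 0.19930184)·59.3/5481 = 0.80069816·0.010819194 = 0.0086629084.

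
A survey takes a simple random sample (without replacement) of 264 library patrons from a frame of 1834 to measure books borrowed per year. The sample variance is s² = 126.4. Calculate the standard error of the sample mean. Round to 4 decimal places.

Under SRS without replacement, Var(ȳ) = (1 − f)·s²/n with f = n/N = 264/1834 = 0.14394766.
Var(ȳ) = (1 − 0.14394766)·126.4/264 = 0.85605234·0.47878788 = 0.40986749.
SE(ȳ) = √(0.40986749) = 0.6402.

0.6402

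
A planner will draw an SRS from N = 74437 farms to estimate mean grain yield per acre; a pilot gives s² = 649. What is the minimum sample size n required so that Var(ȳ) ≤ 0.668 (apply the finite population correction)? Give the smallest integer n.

Without fpc, n₀ = s²/D = 649/0.668 = 971.5569.
With fpc, (1 − n/N)·s²/n ≤ D requires n ≥ n₀/(1 + n₀/N) = 971.5569/(1 + 971.5569/74437) = 959.0395.
Rounding up, n = 960.

960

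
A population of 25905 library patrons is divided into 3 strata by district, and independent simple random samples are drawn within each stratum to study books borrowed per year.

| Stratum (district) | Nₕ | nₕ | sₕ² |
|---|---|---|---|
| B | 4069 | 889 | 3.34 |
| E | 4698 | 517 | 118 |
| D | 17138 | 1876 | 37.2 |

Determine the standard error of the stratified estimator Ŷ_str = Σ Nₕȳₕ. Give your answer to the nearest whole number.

Var(Ŷ_str) = Σₕ Nₕ²(1 − fₕ)sₕ²/nₕ.
B: 4069²·(1 − 889/4069)·3.34/889 = 48613.794.
E: 4698²·(1 − 517/4698)·118/517 = 4.4831642 × 10^6.
D: 17138²·(1 − 1876/17138)·37.2/1876 = 5.1865873 × 10^6.
Sum = 9.7183653 × 10^6.
SE = √(9.7183653 × 10^6) = 3117.

3117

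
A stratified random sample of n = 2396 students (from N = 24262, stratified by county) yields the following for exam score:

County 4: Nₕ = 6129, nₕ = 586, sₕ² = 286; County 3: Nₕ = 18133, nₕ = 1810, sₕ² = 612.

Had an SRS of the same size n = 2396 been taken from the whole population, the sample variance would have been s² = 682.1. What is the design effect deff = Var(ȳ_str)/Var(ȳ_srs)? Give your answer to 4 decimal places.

Var(ȳ_str) = Σ Wₕ²(1−fₕ)sₕ²/nₕ with Wₕ = Nₕ/24262:
  County 4: (6129/24262)²·(1−586/6129)·286/586 = 0.028167592
  County 3: (18133/24262)²·(1−1810/18133)·612/1810 = 0.1700158
  → Var(ȳ_str) = 0.19818339.
Var(ȳ_srs) = (1 − 2396/24262)·682.1/2396 = 0.25656888.
deff = 0.19818339 / 0.25656888 = 0.7724.

0.7724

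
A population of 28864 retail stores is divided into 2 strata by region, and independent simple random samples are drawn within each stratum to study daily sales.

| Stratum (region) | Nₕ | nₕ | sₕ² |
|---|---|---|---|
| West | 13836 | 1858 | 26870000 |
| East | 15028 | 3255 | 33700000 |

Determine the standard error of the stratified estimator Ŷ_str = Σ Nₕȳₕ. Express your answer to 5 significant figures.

2.0563 × 10^6

Var(Ŷ_str) = Σₕ Nₕ²(1 − fₕ)sₕ²/nₕ.
West: 13836²·(1 − 1858/13836)·26870000/1858 = 2.3967173 × 10^12.
East: 15028²·(1 − 3255/15028)·33700000/3255 = 1.8317544 × 10^12.
Sum = 4.2284717 × 10^12.
SE = √(4.2284717 × 10^12) = 2.0563 × 10^6.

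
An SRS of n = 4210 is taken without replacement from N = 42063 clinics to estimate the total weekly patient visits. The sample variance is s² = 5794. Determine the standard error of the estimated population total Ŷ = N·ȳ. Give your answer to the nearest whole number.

Var(Ŷ) = N²·Var(ȳ) = N²·(1 − n/N)·s²/n.
f = 4210/42063 = 0.10008796; Var(ȳ) = 0.89991204·5794/4210 = 1.2385013.
Var(Ŷ) = 42063² · 1.2385013 = 2.1912754 × 10^9.
SE(Ŷ) = √(2.1912754 × 10^9) = 46811.

46811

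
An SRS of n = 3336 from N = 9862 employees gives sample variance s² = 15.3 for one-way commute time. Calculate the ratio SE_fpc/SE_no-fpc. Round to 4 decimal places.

0.8135

f = n/N = 3336/9862 = 0.33826810.
SE_no-fpc = √(s²/n) = 0.067722455; SE_fpc = √((1−f)s²/n) = 0.055090121.
Ratio = √(1−f) = 0.81346905.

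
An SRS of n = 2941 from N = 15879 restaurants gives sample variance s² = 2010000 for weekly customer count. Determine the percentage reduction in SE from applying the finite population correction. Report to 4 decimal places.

9.7345

f = n/N = 2941/15879 = 0.18521317.
SE_no-fpc = √(s²/n) = 26.142705; SE_fpc = √((1−f)s²/n) = 23.597854.
Ratio = √(1−f) = 0.90265543. Reduction = 100·(1 − 0.90265543) = 9.7345%.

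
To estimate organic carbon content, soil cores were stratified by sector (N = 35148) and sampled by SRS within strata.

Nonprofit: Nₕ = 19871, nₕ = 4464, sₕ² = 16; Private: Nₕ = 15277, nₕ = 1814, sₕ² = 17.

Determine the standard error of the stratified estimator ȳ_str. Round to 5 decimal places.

0.04948

Var(ȳ_str) = Σₕ Wₕ²(1 − fₕ)sₕ²/nₕ with Wₕ = Nₕ/N, N = 35148.
Nonprofit: Wₕ = 0.56535222; term = 0.56535222²·(1 − 0.22464899)·16/4464 = 8.8824417 × 10^-4.
Private: Wₕ = 0.43464778; term = 0.43464778²·(1 − 0.11874059)·17/1814 = 0.0015602361.
Sum = 0.0024484803.
SE = √(0.0024484803) = 0.04948.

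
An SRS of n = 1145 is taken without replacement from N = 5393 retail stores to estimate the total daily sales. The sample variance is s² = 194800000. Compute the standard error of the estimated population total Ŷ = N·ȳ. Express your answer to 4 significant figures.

1.974 × 10^6

Var(Ŷ) = N²·Var(ȳ) = N²·(1 − n/N)·s²/n.
f = 1145/5393 = 0.21231226; Var(ȳ) = 0.78768774·194800000/1145 = 134010.11.
Var(Ŷ) = 5393² · 134010.11 = 3.8976102 × 10^12.
SE(Ŷ) = √(3.8976102 × 10^12) = 1.974 × 10^6.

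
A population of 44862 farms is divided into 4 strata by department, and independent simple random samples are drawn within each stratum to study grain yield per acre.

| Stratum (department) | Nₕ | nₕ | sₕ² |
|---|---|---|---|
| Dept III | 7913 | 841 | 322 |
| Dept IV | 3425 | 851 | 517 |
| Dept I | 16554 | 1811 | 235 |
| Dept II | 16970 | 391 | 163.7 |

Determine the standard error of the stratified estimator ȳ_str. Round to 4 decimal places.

Var(ȳ_str) = Σₕ Wₕ²(1 − fₕ)sₕ²/nₕ with Wₕ = Nₕ/N, N = 44862.
Dept III: Wₕ = 0.17638536; term = 0.17638536²·(1 − 0.10628080)·322/841 = 0.010645989.
Dept IV: Wₕ = 0.07634524; term = 0.07634524²·(1 − 0.24846715)·517/851 = 0.0026611714.
Dept I: Wₕ = 0.36899826; term = 0.36899826²·(1 − 0.10939954)·235/1811 = 0.015735515.
Dept II: Wₕ = 0.37827114; term = 0.37827114²·(1 − 0.02304066)·163.7/391 = 0.058526807.
Sum = 0.087569482.
SE = √(0.087569482) = 0.2959.

0.2959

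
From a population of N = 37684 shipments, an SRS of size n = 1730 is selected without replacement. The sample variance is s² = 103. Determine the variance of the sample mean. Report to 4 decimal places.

0.0568

Under SRS without replacement, Var(ȳ) = (1 − f)·s²/n with f = n/N = 1730/37684 = 0.04590808.
Var(ȳ) = (1 − 0.04590808)·103/1730 = 0.95409192·0.059537572 = 0.056804317.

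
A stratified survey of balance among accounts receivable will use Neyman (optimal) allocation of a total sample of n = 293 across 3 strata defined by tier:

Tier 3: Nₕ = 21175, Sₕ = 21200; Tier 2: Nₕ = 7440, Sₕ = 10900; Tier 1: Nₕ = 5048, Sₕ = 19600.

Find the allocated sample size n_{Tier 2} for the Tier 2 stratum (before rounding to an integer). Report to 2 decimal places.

37.78

Neyman allocation: nₕ = n·NₕSₕ / Σⱼ NⱼSⱼ.
Σ NⱼSⱼ = 21175·21200 + 7440·10900 + 5048·19600 = 6.289468 × 10^8.
n_{Tier 2} = 293·7440·10900 / (6.289468 × 10^8) = 37.78.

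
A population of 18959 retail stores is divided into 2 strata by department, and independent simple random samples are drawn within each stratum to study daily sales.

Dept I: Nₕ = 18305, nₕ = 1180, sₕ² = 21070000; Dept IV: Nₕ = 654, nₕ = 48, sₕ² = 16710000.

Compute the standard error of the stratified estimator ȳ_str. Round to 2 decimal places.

Var(ȳ_str) = Σₕ Wₕ²(1 − fₕ)sₕ²/nₕ with Wₕ = Nₕ/N, N = 18959.
Dept I: Wₕ = 0.96550451; term = 0.96550451²·(1 − 0.06446326)·21070000/1180 = 15572.272.
Dept IV: Wₕ = 0.03449549; term = 0.03449549²·(1 − 0.07339450)·16710000/48 = 383.84398.
Sum = 15956.116.
SE = √(15956.116) = 126.32.

126.32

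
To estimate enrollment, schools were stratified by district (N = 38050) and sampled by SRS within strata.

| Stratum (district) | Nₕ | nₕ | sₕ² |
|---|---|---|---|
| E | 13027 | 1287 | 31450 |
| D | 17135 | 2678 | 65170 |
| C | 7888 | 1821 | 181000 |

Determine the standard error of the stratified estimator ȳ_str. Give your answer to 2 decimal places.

Var(ȳ_str) = Σₕ Wₕ²(1 − fₕ)sₕ²/nₕ with Wₕ = Nₕ/N, N = 38050.
E: Wₕ = 0.34236531; term = 0.34236531²·(1 − 0.09879481)·31450/1287 = 2.5813405.
D: Wₕ = 0.45032852; term = 0.45032852²·(1 − 0.15628830)·65170/2678 = 4.1638024.
C: Wₕ = 0.20730618; term = 0.20730618²·(1 − 0.23085700)·181000/1821 = 3.2854904.
Sum = 10.030633.
SE = √(10.030633) = 3.17.

3.17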